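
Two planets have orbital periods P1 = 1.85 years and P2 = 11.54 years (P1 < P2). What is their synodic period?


1/P_syn = |1/P1 - 1/P2| = |1/1.85 - 1/11.54| => P_syn = 2.2032

2.2032 years


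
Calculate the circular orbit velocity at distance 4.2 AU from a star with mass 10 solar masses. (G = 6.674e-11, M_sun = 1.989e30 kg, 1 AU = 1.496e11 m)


v = sqrt(GM/r) = sqrt(6.674e-11 * 1.989e+31 / 6.283e+11) = 45964.2365

45964.2365 m/s


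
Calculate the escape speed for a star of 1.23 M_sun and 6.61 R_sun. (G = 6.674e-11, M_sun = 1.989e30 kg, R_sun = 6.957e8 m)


M = 1.23 * 1.989e30 kg = 2.44647e+30 kg; R = 6.61 * 6.957e8 m = 4.598577e+09 m. v_esc = sqrt(2GM/R) = sqrt(2 * 6.674e-11 * 2.44647e+30 / 4.598577e+09) = 266481.0401

266481.0401 m/s


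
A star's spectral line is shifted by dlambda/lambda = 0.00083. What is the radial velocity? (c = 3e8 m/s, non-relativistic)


v = (dlambda/lambda) * c = 0.00083 * 3e8 = 249000.0

249000.0 m/s


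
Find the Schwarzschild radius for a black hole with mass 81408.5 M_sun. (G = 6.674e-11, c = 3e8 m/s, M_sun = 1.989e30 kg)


M = 81408.5 * 1.989e30 kg = 1.619215065e+35 kg. rs = 2GM/c^2 = 2 * 6.674e-11 * 1.619215065e+35 / (3e8)^2 = 2.401e+08

2.401e+08 m


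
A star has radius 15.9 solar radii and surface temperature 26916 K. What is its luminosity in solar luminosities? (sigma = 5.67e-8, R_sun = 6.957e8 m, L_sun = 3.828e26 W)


R = 15.9 * 6.957e8 m = 1.106163e+10 m. L = 4*pi*R^2*sigma*T^4 = 4*pi*(1.106163e+10)^2 * 5.67e-8 * 26916^4 = 4.575865565e+31 W. L/L_sun = 4.575865565e+31 / 3.828e26 = 119536.718

119536.718 L_sun


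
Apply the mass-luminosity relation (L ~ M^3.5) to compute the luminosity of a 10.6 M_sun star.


L/L_sun = (M/M_sun)^3.5 = 10.6^3.5 = 3877.6672

3877.6672 L_sun


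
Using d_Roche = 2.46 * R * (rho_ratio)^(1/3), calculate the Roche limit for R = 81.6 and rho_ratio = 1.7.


d_Roche = 2.46 * 81.6 * 1.7^(1/3) = 239.575

239.575


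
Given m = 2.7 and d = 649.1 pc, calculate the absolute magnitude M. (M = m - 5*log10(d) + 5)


M = m - 5*log10(d) + 5 = 2.7 - 5*log10(649.1) + 5 = -6.3616

-6.3616


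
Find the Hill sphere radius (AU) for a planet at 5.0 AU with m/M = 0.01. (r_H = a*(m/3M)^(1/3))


r_H = a * (m/3M)^(1/3) = 5.0 * (0.01/3)^(1/3) = 0.7469

0.7469 AU


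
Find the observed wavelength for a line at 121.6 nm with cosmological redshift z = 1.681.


lam_obs = lam_emit * (1 + z) = 121.6 * (1 + 1.681) = 326.0096

326.0096 nm


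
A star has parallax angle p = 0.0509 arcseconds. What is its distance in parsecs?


d = 1/p = 1/0.0509 = 19.6464

19.6464 pc


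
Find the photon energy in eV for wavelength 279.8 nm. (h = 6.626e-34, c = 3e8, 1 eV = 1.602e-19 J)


E = hc/lambda = 6.626e-34 * 3e8 / 2.798e-07 = 7.104e-19 J = 4.4347 eV

4.4347 eV


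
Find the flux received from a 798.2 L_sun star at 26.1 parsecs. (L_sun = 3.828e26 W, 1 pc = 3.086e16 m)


F = L / (4*pi*d^2) = 3.056e+29 / (4*pi*(8.054e+17)^2) = 3.748e-08

3.748e-08 W/m^2


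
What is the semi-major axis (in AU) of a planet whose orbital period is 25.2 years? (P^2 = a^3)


a = P^(2/3) = 25.2^(2/3) = 8.5954

8.5954 AU


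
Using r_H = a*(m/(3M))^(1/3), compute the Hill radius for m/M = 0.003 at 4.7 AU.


r_H = a * (m/3M)^(1/3) = 4.7 * (0.003/3)^(1/3) = 0.47

0.47 AU


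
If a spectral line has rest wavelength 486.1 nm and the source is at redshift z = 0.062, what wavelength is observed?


lam_obs = lam_emit * (1 + z) = 486.1 * (1 + 0.062) = 516.2382

516.2382 nm


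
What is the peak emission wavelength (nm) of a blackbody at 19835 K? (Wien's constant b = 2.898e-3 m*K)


lam_max = b / T = 2.898e-3 / 19835 = 1.461e-07 m = 146.1054 nm

146.1054 nm


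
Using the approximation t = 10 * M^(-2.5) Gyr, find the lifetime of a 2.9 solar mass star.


t = 10 * M^(-2.5) = 10 * 2.9^(-2.5) = 0.6982

0.6982 Gyr


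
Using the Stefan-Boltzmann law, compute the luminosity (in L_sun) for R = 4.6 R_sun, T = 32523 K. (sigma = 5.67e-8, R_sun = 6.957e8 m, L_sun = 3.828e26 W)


R = 4.6 * 6.957e8 m = 3.20022e+09 m. L = 4*pi*R^2*sigma*T^4 = 4*pi*(3.20022e+09)^2 * 5.67e-8 * 32523^4 = 8.164225461e+30 W. L/L_sun = 8.164225461e+30 / 3.828e26 = 21327.6527

21327.6527 L_sun


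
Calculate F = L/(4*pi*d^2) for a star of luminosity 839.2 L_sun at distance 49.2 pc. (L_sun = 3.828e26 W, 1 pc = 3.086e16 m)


F = L / (4*pi*d^2) = 3.212e+29 / (4*pi*(1.518e+18)^2) = 1.109e-08

1.109e-08 W/m^2


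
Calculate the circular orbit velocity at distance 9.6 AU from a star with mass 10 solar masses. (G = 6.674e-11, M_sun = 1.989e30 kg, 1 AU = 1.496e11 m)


v = sqrt(GM/r) = sqrt(6.674e-11 * 1.989e+31 / 1.436e+12) = 30402.4848

30402.4848 m/s


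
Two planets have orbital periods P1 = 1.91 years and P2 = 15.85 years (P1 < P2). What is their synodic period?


1/P_syn = |1/P1 - 1/P2| = |1/1.91 - 1/15.85| => P_syn = 2.1717

2.1717 years


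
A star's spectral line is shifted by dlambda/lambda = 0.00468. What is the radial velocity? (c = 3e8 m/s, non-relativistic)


v = (dlambda/lambda) * c = 0.00468 * 3e8 = 1.404e+06

1.404e+06 m/s


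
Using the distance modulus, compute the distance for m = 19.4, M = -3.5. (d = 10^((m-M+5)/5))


d = 10^((m - M + 5)/5) = 10^((19.4 - -3.5 + 5)/5) = 380189.3963

380189.3963 pc


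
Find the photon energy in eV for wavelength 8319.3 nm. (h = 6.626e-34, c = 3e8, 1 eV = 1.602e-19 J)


E = hc/lambda = 6.626e-34 * 3e8 / 8.319e-06 = 2.389e-20 J = 0.1492 eV

0.1492 eV


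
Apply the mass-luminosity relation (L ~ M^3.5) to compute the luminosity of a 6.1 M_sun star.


L/L_sun = (M/M_sun)^3.5 = 6.1^3.5 = 560.6017

560.6017 L_sun


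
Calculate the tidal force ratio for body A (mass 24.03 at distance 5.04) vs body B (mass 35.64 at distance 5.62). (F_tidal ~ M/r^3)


Ratio = (M1/r1^3) / (M2/r2^3) = (24.03/5.04^3) / (35.64/5.62^3) = 0.9348

0.9348


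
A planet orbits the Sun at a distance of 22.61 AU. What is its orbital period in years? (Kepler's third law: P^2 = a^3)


P = a^(3/2) = 22.61^1.5 = 107.5105

107.5105 years


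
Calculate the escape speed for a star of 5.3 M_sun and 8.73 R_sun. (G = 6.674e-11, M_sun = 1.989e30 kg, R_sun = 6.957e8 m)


M = 5.3 * 1.989e30 kg = 1.05417e+31 kg; R = 8.73 * 6.957e8 m = 6.073461e+09 m. v_esc = sqrt(2GM/R) = sqrt(2 * 6.674e-11 * 1.05417e+31 / 6.073461e+09) = 481332.6277

481332.6277 m/s


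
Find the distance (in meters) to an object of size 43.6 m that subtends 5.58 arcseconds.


D = size / theta_rad, theta_rad = 5.58 * pi/(180*3600) = 2.705e-05, D = 1.612e+06

1.612e+06 m


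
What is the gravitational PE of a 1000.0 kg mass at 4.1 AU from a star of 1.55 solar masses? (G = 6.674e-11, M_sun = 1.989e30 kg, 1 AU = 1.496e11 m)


M = 1.55 * 1.989e30 kg = 3.08295e+30 kg; r = 4.1 AU * 1.496e11 m/AU = 6.1336e+11 m. U = -GM*m/r = -(6.674e-11 * 3.08295e+30 * 1000.0) / 6.1336e+11 = -3.355e+11

-3.355e+11 J


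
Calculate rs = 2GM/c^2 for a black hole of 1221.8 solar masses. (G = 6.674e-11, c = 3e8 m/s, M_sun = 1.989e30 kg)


M = 1221.8 * 1.989e30 kg = 2.4301602e+33 kg. rs = 2GM/c^2 = 2 * 6.674e-11 * 2.4301602e+33 / (3e8)^2 = 3.604e+06

3.604e+06 m


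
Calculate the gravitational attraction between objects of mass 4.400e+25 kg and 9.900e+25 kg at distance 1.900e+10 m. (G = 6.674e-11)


F = G*m1*m2/r^2 = 6.674e-11 * 4.400e+25 * 9.900e+25 / (1.900e+10)^2 = 6.674e-11 * 4.356e+51 / 3.610e+20 = 8.053e+20

8.053e+20 N


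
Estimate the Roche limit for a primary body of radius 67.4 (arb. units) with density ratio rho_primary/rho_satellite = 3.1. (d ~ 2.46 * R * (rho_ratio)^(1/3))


d_Roche = 2.46 * 67.4 * 3.1^(1/3) = 241.7588

241.7588


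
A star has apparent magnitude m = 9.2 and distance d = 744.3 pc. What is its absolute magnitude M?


M = m - 5*log10(d) + 5 = 9.2 - 5*log10(744.3) + 5 = -0.1587

-0.1587


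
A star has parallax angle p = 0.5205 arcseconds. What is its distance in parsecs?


d = 1/p = 1/0.5205 = 1.9212

1.9212 pc


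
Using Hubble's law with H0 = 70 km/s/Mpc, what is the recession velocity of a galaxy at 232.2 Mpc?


v = H0 * d = 70 * 232.2 = 16254.0

16254.0 km/s


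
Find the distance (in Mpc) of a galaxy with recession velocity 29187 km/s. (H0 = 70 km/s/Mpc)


d = v / H0 = 29187 / 70 = 416.9571

416.9571 Mpc


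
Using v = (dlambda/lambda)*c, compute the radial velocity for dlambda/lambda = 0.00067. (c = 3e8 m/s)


v = (dlambda/lambda) * c = 0.00067 * 3e8 = 201000.0

201000.0 m/s


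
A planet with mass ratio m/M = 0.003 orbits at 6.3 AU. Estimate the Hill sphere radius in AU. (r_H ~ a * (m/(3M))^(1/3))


r_H = a * (m/3M)^(1/3) = 6.3 * (0.003/3)^(1/3) = 0.63

0.63 AU


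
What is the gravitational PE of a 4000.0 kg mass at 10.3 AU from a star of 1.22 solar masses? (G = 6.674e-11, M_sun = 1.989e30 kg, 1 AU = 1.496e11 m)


M = 1.22 * 1.989e30 kg = 2.42658e+30 kg; r = 10.3 AU * 1.496e11 m/AU = 1.54088e+12 m. U = -GM*m/r = -(6.674e-11 * 2.42658e+30 * 4000.0) / 1.54088e+12 = -4.204e+11

-4.204e+11 J


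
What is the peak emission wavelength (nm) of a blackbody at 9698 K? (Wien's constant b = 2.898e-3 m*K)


lam_max = b / T = 2.898e-3 / 9698 = 2.988e-07 m = 298.8245 nm

298.8245 nm


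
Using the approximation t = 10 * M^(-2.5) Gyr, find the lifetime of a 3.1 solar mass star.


t = 10 * M^(-2.5) = 10 * 3.1^(-2.5) = 0.591

0.591 Gyr


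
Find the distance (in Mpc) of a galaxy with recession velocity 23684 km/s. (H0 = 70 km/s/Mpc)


d = v / H0 = 23684 / 70 = 338.3429

338.3429 Mpc


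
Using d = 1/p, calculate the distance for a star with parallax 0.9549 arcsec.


d = 1/p = 1/0.9549 = 1.0472

1.0472 pc


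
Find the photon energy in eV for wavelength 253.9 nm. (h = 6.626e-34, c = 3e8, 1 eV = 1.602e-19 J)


E = hc/lambda = 6.626e-34 * 3e8 / 2.539e-07 = 7.829e-19 J = 4.8871 eV

4.8871 eV


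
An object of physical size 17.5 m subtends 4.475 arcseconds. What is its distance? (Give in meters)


D = size / theta_rad, theta_rad = 4.475 * pi/(180*3600) = 2.170e-05, D = 806622.1473

806622.1473 m


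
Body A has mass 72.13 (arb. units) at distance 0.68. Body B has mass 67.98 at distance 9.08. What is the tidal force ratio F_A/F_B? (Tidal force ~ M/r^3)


Ratio = (M1/r1^3) / (M2/r2^3) = (72.13/0.68^3) / (67.98/9.08^3) = 2526.1875

2526.1875


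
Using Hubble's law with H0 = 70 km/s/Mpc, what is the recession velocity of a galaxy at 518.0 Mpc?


v = H0 * d = 70 * 518.0 = 36260.0

36260.0 km/s


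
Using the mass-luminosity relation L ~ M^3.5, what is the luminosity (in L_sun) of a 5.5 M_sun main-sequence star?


L/L_sun = (M/M_sun)^3.5 = 5.5^3.5 = 390.184

390.184 L_sun


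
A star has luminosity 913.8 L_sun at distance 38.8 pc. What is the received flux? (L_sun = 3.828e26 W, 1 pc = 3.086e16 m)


F = L / (4*pi*d^2) = 3.498e+29 / (4*pi*(1.197e+18)^2) = 1.942e-08

1.942e-08 W/m^2


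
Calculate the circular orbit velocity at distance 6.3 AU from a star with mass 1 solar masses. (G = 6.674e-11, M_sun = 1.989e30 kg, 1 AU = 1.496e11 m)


v = sqrt(GM/r) = sqrt(6.674e-11 * 1.989e+30 / 9.425e+11) = 11867.9148

11867.9148 m/s


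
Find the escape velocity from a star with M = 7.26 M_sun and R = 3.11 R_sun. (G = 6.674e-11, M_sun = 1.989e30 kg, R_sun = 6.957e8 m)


M = 7.26 * 1.989e30 kg = 1.444014e+31 kg; R = 3.11 * 6.957e8 m = 2.163627e+09 m. v_esc = sqrt(2GM/R) = sqrt(2 * 6.674e-11 * 1.444014e+31 / 2.163627e+09) = 943849.184

943849.184 m/s


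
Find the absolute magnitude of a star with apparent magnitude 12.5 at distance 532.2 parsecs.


M = m - 5*log10(d) + 5 = 12.5 - 5*log10(532.2) + 5 = 3.8696

3.8696


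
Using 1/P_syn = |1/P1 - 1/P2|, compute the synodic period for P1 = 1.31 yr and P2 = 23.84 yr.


1/P_syn = |1/P1 - 1/P2| = |1/1.31 - 1/23.84| => P_syn = 1.3862

1.3862 years


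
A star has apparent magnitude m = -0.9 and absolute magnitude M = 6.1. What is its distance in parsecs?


d = 10^((m - M + 5)/5) = 10^((-0.9 - 6.1 + 5)/5) = 0.3981

0.3981 pc


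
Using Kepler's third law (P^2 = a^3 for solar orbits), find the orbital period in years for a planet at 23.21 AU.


P = a^(3/2) = 23.21^1.5 = 111.8183

111.8183 years


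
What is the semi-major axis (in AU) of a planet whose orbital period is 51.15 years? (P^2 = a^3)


a = P^(2/3) = 51.15^(2/3) = 13.7794

13.7794 AU


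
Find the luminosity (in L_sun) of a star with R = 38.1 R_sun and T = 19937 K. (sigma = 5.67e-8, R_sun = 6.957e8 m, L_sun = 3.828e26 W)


R = 38.1 * 6.957e8 m = 2.650617e+10 m. L = 4*pi*R^2*sigma*T^4 = 4*pi*(2.650617e+10)^2 * 5.67e-8 * 19937^4 = 7.909082696e+31 W. L/L_sun = 7.909082696e+31 / 3.828e26 = 206611.3557

206611.3557 L_sun


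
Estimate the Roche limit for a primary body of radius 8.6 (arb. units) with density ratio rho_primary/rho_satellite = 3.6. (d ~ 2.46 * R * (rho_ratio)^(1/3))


d_Roche = 2.46 * 8.6 * 3.6^(1/3) = 32.4241

32.4241


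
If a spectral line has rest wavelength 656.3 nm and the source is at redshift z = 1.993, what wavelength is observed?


lam_obs = lam_emit * (1 + z) = 656.3 * (1 + 1.993) = 1964.3059

1964.3059 nm


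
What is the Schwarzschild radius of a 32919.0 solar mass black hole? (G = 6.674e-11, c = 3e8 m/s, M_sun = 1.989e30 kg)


M = 32919.0 * 1.989e30 kg = 6.5475891e+34 kg. rs = 2GM/c^2 = 2 * 6.674e-11 * 6.5475891e+34 / (3e8)^2 = 9.711e+07

9.711e+07 m


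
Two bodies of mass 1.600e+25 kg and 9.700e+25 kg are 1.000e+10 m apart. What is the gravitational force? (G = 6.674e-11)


F = G*m1*m2/r^2 = 6.674e-11 * 1.600e+25 * 9.700e+25 / (1.000e+10)^2 = 6.674e-11 * 1.552e+51 / 1.000e+20 = 1.036e+21

1.036e+21 N


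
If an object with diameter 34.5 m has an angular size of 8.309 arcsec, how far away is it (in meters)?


D = size / theta_rad, theta_rad = 8.309 * pi/(180*3600) = 4.028e-05, D = 856437.0942

856437.0942 m


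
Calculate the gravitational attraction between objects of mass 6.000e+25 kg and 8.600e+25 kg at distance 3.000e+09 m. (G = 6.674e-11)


F = G*m1*m2/r^2 = 6.674e-11 * 6.000e+25 * 8.600e+25 / (3.000e+09)^2 = 6.674e-11 * 5.160e+51 / 9.000e+18 = 3.826e+22

3.826e+22 N


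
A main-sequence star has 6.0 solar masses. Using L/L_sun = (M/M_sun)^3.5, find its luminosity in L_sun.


L/L_sun = (M/M_sun)^3.5 = 6.0^3.5 = 529.0898

529.0898 L_sun


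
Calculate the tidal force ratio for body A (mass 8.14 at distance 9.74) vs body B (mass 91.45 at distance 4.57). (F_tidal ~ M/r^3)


Ratio = (M1/r1^3) / (M2/r2^3) = (8.14/9.74^3) / (91.45/4.57^3) = 0.0092

0.0092


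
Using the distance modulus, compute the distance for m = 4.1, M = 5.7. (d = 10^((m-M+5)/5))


d = 10^((m - M + 5)/5) = 10^((4.1 - 5.7 + 5)/5) = 4.7863

4.7863 pc


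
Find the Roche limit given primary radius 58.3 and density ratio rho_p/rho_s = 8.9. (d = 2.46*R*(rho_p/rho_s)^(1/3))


d_Roche = 2.46 * 58.3 * 8.9^(1/3) = 297.2124

297.2124


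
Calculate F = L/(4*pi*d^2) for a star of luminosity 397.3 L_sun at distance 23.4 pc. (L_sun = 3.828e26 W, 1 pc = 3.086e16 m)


F = L / (4*pi*d^2) = 1.521e+29 / (4*pi*(7.221e+17)^2) = 2.321e-08

2.321e-08 W/m^2


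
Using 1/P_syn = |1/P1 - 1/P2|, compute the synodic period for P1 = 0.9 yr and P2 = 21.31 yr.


1/P_syn = |1/P1 - 1/P2| = |1/0.9 - 1/21.31| => P_syn = 0.9397

0.9397 years


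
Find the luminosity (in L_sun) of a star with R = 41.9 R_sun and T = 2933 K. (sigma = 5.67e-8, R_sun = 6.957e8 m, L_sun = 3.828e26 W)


R = 41.9 * 6.957e8 m = 2.914983e+10 m. L = 4*pi*R^2*sigma*T^4 = 4*pi*(2.914983e+10)^2 * 5.67e-8 * 2933^4 = 4.480363262e+28 W. L/L_sun = 4.480363262e+28 / 3.828e26 = 117.0419

117.0419 L_sun


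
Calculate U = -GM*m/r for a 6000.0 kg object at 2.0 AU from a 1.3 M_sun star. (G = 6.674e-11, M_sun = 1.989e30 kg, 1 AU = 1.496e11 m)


M = 1.3 * 1.989e30 kg = 2.5857e+30 kg; r = 2.0 AU * 1.496e11 m/AU = 2.992e+11 m. U = -GM*m/r = -(6.674e-11 * 2.5857e+30 * 6000.0) / 2.992e+11 = -3.461e+12

-3.461e+12 J


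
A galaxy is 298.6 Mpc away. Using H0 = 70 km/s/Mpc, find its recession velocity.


v = H0 * d = 70 * 298.6 = 20902.0

20902.0 km/s


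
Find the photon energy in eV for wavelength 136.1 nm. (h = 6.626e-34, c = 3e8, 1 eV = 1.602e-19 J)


E = hc/lambda = 6.626e-34 * 3e8 / 1.361e-07 = 1.461e-18 J = 9.117 eV

9.117 eV


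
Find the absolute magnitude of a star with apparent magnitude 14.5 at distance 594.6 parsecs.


M = m - 5*log10(d) + 5 = 14.5 - 5*log10(594.6) + 5 = 5.6289

5.6289


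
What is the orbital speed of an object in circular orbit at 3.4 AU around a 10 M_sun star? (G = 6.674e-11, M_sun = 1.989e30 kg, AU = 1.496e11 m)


v = sqrt(GM/r) = sqrt(6.674e-11 * 1.989e+31 / 5.086e+11) = 51086.3927

51086.3927 m/s


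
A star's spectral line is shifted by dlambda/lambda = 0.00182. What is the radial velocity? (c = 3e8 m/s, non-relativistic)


v = (dlambda/lambda) * c = 0.00182 * 3e8 = 546000.0

546000.0 m/s


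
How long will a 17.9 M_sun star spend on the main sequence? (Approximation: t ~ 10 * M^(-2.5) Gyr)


t = 10 * M^(-2.5) = 10 * 17.9^(-2.5) = 0.0074

0.0074 Gyr


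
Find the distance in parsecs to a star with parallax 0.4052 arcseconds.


d = 1/p = 1/0.4052 = 2.4679

2.4679 pc


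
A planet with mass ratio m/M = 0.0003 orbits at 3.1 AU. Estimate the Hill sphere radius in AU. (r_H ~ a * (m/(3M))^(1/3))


r_H = a * (m/3M)^(1/3) = 3.1 * (0.0003/3)^(1/3) = 0.1439

0.1439 AU


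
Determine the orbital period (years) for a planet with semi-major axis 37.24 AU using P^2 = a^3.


P = a^(3/2) = 37.24^1.5 = 227.2556

227.2556 years


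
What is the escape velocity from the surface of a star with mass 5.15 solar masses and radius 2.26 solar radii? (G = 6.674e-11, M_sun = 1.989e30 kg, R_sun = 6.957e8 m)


M = 5.15 * 1.989e30 kg = 1.024335e+31 kg; R = 2.26 * 6.957e8 m = 1.572282e+09 m. v_esc = sqrt(2GM/R) = sqrt(2 * 6.674e-11 * 1.024335e+31 / 1.572282e+09) = 932532.301

932532.301 m/s


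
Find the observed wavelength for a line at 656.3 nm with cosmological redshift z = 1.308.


lam_obs = lam_emit * (1 + z) = 656.3 * (1 + 1.308) = 1514.7404

1514.7404 nm


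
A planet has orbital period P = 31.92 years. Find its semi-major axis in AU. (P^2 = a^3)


a = P^(2/3) = 31.92^(2/3) = 10.0626

10.0626 AU


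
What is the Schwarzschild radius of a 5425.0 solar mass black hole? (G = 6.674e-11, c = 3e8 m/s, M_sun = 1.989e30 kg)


M = 5425.0 * 1.989e30 kg = 1.0790325e+34 kg. rs = 2GM/c^2 = 2 * 6.674e-11 * 1.0790325e+34 / (3e8)^2 = 1.600e+07

1.600e+07 m


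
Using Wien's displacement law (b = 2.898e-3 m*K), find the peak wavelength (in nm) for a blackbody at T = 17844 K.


lam_max = b / T = 2.898e-3 / 17844 = 1.624e-07 m = 162.4075 nm

162.4075 nm


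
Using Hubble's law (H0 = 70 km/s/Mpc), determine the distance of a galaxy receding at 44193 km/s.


d = v / H0 = 44193 / 70 = 631.3286

631.3286 Mpc


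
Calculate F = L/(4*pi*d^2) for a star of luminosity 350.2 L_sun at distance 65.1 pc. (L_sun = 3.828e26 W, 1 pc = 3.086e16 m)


F = L / (4*pi*d^2) = 1.341e+29 / (4*pi*(2.009e+18)^2) = 2.643e-09

2.643e-09 W/m^2


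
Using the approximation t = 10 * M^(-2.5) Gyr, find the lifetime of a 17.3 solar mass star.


t = 10 * M^(-2.5) = 10 * 17.3^(-2.5) = 0.008

0.008 Gyr


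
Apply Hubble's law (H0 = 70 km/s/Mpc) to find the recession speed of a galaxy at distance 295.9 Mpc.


v = H0 * d = 70 * 295.9 = 20713.0

20713.0 km/s


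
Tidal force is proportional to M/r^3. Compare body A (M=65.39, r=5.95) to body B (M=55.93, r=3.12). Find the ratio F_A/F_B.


Ratio = (M1/r1^3) / (M2/r2^3) = (65.39/5.95^3) / (55.93/3.12^3) = 0.1686

0.1686


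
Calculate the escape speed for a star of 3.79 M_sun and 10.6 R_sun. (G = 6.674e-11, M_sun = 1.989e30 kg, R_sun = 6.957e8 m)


M = 3.79 * 1.989e30 kg = 7.53831e+30 kg; R = 10.6 * 6.957e8 m = 7.37442e+09 m. v_esc = sqrt(2GM/R) = sqrt(2 * 6.674e-11 * 7.53831e+30 / 7.37442e+09) = 369386.6208

369386.6208 m/s


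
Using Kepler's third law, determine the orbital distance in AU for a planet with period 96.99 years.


a = P^(2/3) = 96.99^(2/3) = 21.1098

21.1098 AU


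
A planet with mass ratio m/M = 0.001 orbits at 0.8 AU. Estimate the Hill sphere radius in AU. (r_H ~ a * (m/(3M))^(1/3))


r_H = a * (m/3M)^(1/3) = 0.8 * (0.001/3)^(1/3) = 0.0555

0.0555 AU


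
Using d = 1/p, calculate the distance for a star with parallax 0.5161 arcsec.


d = 1/p = 1/0.5161 = 1.9376

1.9376 pc


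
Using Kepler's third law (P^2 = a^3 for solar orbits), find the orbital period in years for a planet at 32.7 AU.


P = a^(3/2) = 32.7^1.5 = 186.9914

186.9914 years


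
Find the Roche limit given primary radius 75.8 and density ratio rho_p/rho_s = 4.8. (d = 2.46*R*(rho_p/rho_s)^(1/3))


d_Roche = 2.46 * 75.8 * 4.8^(1/3) = 314.5464

314.5464


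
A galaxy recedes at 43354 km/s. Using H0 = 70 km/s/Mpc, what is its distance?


d = v / H0 = 43354 / 70 = 619.3429

619.3429 Mpc


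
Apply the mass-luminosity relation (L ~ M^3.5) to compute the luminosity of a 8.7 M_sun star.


L/L_sun = (M/M_sun)^3.5 = 8.7^3.5 = 1942.3048

1942.3048 L_sun


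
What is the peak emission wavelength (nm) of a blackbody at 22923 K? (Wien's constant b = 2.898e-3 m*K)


lam_max = b / T = 2.898e-3 / 22923 = 1.264e-07 m = 126.4232 nm

126.4232 nm


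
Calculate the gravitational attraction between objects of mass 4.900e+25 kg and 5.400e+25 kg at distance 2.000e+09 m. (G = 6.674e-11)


F = G*m1*m2/r^2 = 6.674e-11 * 4.900e+25 * 5.400e+25 / (2.000e+09)^2 = 6.674e-11 * 2.646e+51 / 4.000e+18 = 4.415e+22

4.415e+22 N


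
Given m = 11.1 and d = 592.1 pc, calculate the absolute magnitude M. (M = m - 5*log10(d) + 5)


M = m - 5*log10(d) + 5 = 11.1 - 5*log10(592.1) + 5 = 2.238

2.238


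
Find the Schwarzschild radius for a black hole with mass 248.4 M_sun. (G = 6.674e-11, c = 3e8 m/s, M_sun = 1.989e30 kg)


M = 248.4 * 1.989e30 kg = 4.940676e+32 kg. rs = 2GM/c^2 = 2 * 6.674e-11 * 4.940676e+32 / (3e8)^2 = 732757.1472

732757.1472 m


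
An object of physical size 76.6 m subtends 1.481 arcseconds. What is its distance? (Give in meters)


D = size / theta_rad, theta_rad = 1.481 * pi/(180*3600) = 7.180e-06, D = 1.067e+07

1.067e+07 m


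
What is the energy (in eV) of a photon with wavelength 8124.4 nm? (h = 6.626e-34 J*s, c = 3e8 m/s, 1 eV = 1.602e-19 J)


E = hc/lambda = 6.626e-34 * 3e8 / 8.124e-06 = 2.447e-20 J = 0.1527 eV

0.1527 eV


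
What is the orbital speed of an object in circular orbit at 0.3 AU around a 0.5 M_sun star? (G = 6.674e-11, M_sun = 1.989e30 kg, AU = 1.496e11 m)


v = sqrt(GM/r) = sqrt(6.674e-11 * 9.945e+29 / 4.488e+10) = 38456.4393

38456.4393 m/s


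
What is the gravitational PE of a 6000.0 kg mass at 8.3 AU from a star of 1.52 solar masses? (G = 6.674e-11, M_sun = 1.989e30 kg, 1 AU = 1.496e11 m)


M = 1.52 * 1.989e30 kg = 3.02328e+30 kg; r = 8.3 AU * 1.496e11 m/AU = 1.24168e+12 m. U = -GM*m/r = -(6.674e-11 * 3.02328e+30 * 6000.0) / 1.24168e+12 = -9.750e+11

-9.750e+11 J


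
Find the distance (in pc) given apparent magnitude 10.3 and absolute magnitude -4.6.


d = 10^((m - M + 5)/5) = 10^((10.3 - -4.6 + 5)/5) = 9549.9259

9549.9259 pc


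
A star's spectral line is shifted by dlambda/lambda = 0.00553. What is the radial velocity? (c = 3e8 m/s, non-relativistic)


v = (dlambda/lambda) * c = 0.00553 * 3e8 = 1.659e+06

1.659e+06 m/s


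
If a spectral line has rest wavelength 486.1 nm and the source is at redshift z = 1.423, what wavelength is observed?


lam_obs = lam_emit * (1 + z) = 486.1 * (1 + 1.423) = 1177.8203

1177.8203 nm


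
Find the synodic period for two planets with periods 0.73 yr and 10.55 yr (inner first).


1/P_syn = |1/P1 - 1/P2| = |1/0.73 - 1/10.55| => P_syn = 0.7843

0.7843 years


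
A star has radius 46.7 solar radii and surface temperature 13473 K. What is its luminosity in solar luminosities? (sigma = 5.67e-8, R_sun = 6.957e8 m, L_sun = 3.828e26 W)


R = 46.7 * 6.957e8 m = 3.248919e+10 m. L = 4*pi*R^2*sigma*T^4 = 4*pi*(3.248919e+10)^2 * 5.67e-8 * 13473^4 = 2.478151938e+31 W. L/L_sun = 2.478151938e+31 / 3.828e26 = 64737.5114

64737.5114 L_sun


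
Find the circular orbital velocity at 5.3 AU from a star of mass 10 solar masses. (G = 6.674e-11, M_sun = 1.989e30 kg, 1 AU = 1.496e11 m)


v = sqrt(GM/r) = sqrt(6.674e-11 * 1.989e+31 / 7.929e+11) = 40917.2805

40917.2805 m/s


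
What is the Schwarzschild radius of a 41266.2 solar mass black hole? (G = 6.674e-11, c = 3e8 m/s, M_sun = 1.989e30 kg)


M = 41266.2 * 1.989e30 kg = 8.20784718e+34 kg. rs = 2GM/c^2 = 2 * 6.674e-11 * 8.20784718e+34 / (3e8)^2 = 1.217e+08

1.217e+08 m


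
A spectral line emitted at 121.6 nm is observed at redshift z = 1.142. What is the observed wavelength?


lam_obs = lam_emit * (1 + z) = 121.6 * (1 + 1.142) = 260.4672

260.4672 nm


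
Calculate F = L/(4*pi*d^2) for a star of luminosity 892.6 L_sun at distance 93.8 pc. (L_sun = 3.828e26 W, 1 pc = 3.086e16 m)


F = L / (4*pi*d^2) = 3.417e+29 / (4*pi*(2.895e+18)^2) = 3.245e-09

3.245e-09 W/m^2


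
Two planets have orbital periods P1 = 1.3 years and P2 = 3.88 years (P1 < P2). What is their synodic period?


1/P_syn = |1/P1 - 1/P2| = |1/1.3 - 1/3.88| => P_syn = 1.955

1.955 years


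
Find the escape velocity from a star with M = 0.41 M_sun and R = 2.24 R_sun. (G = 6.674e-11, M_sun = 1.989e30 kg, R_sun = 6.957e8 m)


M = 0.41 * 1.989e30 kg = 8.1549e+29 kg; R = 2.24 * 6.957e8 m = 1.558368e+09 m. v_esc = sqrt(2GM/R) = sqrt(2 * 6.674e-11 * 8.1549e+29 / 1.558368e+09) = 264291.0206

264291.0206 m/s


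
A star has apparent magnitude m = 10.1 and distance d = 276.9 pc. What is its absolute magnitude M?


M = m - 5*log10(d) + 5 = 10.1 - 5*log10(276.9) + 5 = 2.8884

2.8884


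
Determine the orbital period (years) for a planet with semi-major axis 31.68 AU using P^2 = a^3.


P = a^(3/2) = 31.68^1.5 = 178.3108

178.3108 years


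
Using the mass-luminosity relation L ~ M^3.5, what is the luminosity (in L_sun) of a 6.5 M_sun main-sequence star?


L/L_sun = (M/M_sun)^3.5 = 6.5^3.5 = 700.1591

700.1591 L_sun


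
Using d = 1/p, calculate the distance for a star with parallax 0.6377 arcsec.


d = 1/p = 1/0.6377 = 1.5681

1.5681 pc


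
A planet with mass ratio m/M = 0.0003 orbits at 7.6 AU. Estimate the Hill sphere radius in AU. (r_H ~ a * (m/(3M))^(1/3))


r_H = a * (m/3M)^(1/3) = 7.6 * (0.0003/3)^(1/3) = 0.3528

0.3528 AU


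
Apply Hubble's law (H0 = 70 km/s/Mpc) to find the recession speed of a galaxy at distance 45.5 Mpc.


v = H0 * d = 70 * 45.5 = 3185.0

3185.0 km/s


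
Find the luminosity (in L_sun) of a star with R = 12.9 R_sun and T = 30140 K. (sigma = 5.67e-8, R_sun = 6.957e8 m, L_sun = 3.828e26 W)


R = 12.9 * 6.957e8 m = 8.97453e+09 m. L = 4*pi*R^2*sigma*T^4 = 4*pi*(8.97453e+09)^2 * 5.67e-8 * 30140^4 = 4.735756261e+31 W. L/L_sun = 4.735756261e+31 / 3.828e26 = 123713.5909

123713.5909 L_sun


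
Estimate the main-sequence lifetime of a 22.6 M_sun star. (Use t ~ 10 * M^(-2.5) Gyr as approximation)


t = 10 * M^(-2.5) = 10 * 22.6^(-2.5) = 0.0041

0.0041 Gyr


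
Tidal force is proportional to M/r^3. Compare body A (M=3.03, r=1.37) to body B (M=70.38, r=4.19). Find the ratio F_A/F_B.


Ratio = (M1/r1^3) / (M2/r2^3) = (3.03/1.37^3) / (70.38/4.19^3) = 1.2316

1.2316


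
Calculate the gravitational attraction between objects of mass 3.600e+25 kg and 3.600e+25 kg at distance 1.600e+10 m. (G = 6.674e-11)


F = G*m1*m2/r^2 = 6.674e-11 * 3.600e+25 * 3.600e+25 / (1.600e+10)^2 = 6.674e-11 * 1.296e+51 / 2.560e+20 = 3.379e+20

3.379e+20 N


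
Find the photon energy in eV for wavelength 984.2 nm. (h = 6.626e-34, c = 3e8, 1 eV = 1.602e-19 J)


E = hc/lambda = 6.626e-34 * 3e8 / 9.842e-07 = 2.020e-19 J = 1.2607 eV

1.2607 eV


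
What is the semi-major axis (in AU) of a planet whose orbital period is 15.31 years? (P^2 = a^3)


a = P^(2/3) = 15.31^(2/3) = 6.1657

6.1657 AU


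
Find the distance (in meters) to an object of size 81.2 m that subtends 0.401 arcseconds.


D = size / theta_rad, theta_rad = 0.401 * pi/(180*3600) = 1.944e-06, D = 4.177e+07

4.177e+07 m


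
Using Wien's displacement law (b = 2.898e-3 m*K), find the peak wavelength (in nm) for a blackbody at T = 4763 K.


lam_max = b / T = 2.898e-3 / 4763 = 6.084e-07 m = 608.4401 nm

608.4401 nm


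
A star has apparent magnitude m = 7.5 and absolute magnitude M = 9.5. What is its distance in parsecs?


d = 10^((m - M + 5)/5) = 10^((7.5 - 9.5 + 5)/5) = 3.9811

3.9811 pc


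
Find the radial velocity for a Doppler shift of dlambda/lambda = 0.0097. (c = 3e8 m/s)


v = (dlambda/lambda) * c = 0.0097 * 3e8 = 2.910e+06

2.910e+06 m/s


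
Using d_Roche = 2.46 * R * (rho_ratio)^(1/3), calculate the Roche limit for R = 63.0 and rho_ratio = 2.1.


d_Roche = 2.46 * 63.0 * 2.1^(1/3) = 198.4642

198.4642


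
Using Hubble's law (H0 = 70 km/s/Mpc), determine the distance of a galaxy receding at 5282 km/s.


d = v / H0 = 5282 / 70 = 75.4571

75.4571 Mpc


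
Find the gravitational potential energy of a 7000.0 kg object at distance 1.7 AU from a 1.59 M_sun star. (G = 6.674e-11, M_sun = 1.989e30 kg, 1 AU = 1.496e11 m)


M = 1.59 * 1.989e30 kg = 3.16251e+30 kg; r = 1.7 AU * 1.496e11 m/AU = 2.5432e+11 m. U = -GM*m/r = -(6.674e-11 * 3.16251e+30 * 7000.0) / 2.5432e+11 = -5.809e+12

-5.809e+12 J


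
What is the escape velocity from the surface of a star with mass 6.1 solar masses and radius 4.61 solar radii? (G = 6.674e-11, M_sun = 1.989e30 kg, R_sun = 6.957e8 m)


M = 6.1 * 1.989e30 kg = 1.21329e+31 kg; R = 4.61 * 6.957e8 m = 3.207177e+09 m. v_esc = sqrt(2GM/R) = sqrt(2 * 6.674e-11 * 1.21329e+31 / 3.207177e+09) = 710606.1203

710606.1203 m/s


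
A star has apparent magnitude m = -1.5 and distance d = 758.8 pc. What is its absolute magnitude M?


M = m - 5*log10(d) + 5 = -1.5 - 5*log10(758.8) + 5 = -10.9006

-10.9006


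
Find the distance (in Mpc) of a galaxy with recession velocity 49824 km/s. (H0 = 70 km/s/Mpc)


d = v / H0 = 49824 / 70 = 711.7714

711.7714 Mpc


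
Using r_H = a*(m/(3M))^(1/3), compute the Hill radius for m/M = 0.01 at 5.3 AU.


r_H = a * (m/3M)^(1/3) = 5.3 * (0.01/3)^(1/3) = 0.7917

0.7917 AU


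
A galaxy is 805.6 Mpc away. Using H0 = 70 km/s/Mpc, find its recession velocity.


v = H0 * d = 70 * 805.6 = 56392.0

56392.0 km/s


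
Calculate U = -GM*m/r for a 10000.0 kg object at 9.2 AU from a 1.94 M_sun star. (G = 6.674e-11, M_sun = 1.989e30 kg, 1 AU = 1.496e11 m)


M = 1.94 * 1.989e30 kg = 3.85866e+30 kg; r = 9.2 AU * 1.496e11 m/AU = 1.37632e+12 m. U = -GM*m/r = -(6.674e-11 * 3.85866e+30 * 10000.0) / 1.37632e+12 = -1.871e+12

-1.871e+12 J


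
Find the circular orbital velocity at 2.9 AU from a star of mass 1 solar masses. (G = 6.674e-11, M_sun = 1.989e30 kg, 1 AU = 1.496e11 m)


v = sqrt(GM/r) = sqrt(6.674e-11 * 1.989e+30 / 4.338e+11) = 17492.2509

17492.2509 m/s


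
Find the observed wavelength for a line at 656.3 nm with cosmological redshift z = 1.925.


lam_obs = lam_emit * (1 + z) = 656.3 * (1 + 1.925) = 1919.6775

1919.6775 nm


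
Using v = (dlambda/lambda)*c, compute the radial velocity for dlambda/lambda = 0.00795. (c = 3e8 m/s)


v = (dlambda/lambda) * c = 0.00795 * 3e8 = 2.385e+06

2.385e+06 m/s


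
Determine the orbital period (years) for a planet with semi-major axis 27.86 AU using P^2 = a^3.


P = a^(3/2) = 27.86^1.5 = 147.0522

147.0522 years


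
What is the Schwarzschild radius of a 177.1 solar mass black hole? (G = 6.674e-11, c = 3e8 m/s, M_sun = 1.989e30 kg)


M = 177.1 * 1.989e30 kg = 3.522519e+32 kg. rs = 2GM/c^2 = 2 * 6.674e-11 * 3.522519e+32 / (3e8)^2 = 522428.7068

522428.7068 m


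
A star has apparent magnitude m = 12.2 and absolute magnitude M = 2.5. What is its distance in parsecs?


d = 10^((m - M + 5)/5) = 10^((12.2 - 2.5 + 5)/5) = 870.9636

870.9636 pc


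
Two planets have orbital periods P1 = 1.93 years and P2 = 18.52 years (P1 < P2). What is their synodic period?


1/P_syn = |1/P1 - 1/P2| = |1/1.93 - 1/18.52| => P_syn = 2.1545

2.1545 years


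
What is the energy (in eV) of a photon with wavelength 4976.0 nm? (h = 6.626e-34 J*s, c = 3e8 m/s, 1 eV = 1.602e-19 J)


E = hc/lambda = 6.626e-34 * 3e8 / 4.976e-06 = 3.995e-20 J = 0.2494 eV

0.2494 eV


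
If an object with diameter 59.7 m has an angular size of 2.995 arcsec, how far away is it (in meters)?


D = size / theta_rad, theta_rad = 2.995 * pi/(180*3600) = 1.452e-05, D = 4.112e+06

4.112e+06 m


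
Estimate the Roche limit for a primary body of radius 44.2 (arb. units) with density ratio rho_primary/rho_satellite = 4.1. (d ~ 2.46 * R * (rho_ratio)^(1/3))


d_Roche = 2.46 * 44.2 * 4.1^(1/3) = 174.0278

174.0278


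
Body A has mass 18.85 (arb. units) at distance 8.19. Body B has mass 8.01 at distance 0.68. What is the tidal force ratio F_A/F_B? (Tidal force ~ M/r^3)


Ratio = (M1/r1^3) / (M2/r2^3) = (18.85/8.19^3) / (8.01/0.68^3) = 0.0013

0.0013


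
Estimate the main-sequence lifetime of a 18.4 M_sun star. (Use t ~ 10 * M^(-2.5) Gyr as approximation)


t = 10 * M^(-2.5) = 10 * 18.4^(-2.5) = 0.0069

0.0069 Gyr


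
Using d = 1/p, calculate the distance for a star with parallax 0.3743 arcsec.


d = 1/p = 1/0.3743 = 2.6717

2.6717 pc


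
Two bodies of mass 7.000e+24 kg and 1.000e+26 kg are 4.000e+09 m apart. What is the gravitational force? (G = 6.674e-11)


F = G*m1*m2/r^2 = 6.674e-11 * 7.000e+24 * 1.000e+26 / (4.000e+09)^2 = 6.674e-11 * 7.000e+50 / 1.600e+19 = 2.920e+21

2.920e+21 N


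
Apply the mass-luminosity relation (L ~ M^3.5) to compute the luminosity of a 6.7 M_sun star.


L/L_sun = (M/M_sun)^3.5 = 6.7^3.5 = 778.5057

778.5057 L_sun


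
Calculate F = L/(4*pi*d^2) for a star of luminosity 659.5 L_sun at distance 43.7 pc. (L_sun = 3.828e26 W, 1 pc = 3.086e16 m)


F = L / (4*pi*d^2) = 2.525e+29 / (4*pi*(1.349e+18)^2) = 1.105e-08

1.105e-08 W/m^2


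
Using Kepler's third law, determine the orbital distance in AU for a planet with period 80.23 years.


a = P^(2/3) = 80.23^(2/3) = 18.6019

18.6019 AU


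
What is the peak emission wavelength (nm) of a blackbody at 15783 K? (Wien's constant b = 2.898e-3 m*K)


lam_max = b / T = 2.898e-3 / 15783 = 1.836e-07 m = 183.6153 nm

183.6153 nm


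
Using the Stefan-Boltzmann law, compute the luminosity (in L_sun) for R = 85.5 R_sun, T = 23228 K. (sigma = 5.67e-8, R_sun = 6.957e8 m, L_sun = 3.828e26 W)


R = 85.5 * 6.957e8 m = 5.948235e+10 m. L = 4*pi*R^2*sigma*T^4 = 4*pi*(5.948235e+10)^2 * 5.67e-8 * 23228^4 = 7.338654275e+32 W. L/L_sun = 7.338654275e+32 / 3.828e26 = 1.917e+06

1.917e+06 L_sun


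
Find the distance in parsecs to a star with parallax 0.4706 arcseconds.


d = 1/p = 1/0.4706 = 2.1249

2.1249 pc


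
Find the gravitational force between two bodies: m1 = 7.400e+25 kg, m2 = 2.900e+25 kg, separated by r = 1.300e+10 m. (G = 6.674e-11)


F = G*m1*m2/r^2 = 6.674e-11 * 7.400e+25 * 2.900e+25 / (1.300e+10)^2 = 6.674e-11 * 2.146e+51 / 1.690e+20 = 8.475e+20

8.475e+20 N


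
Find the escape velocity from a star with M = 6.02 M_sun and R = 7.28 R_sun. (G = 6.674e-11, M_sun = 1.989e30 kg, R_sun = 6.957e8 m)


M = 6.02 * 1.989e30 kg = 1.197378e+31 kg; R = 7.28 * 6.957e8 m = 5.064696e+09 m. v_esc = sqrt(2GM/R) = sqrt(2 * 6.674e-11 * 1.197378e+31 / 5.064696e+09) = 561755.1271

561755.1271 m/s


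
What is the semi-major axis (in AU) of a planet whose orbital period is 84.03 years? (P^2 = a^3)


a = P^(2/3) = 84.03^(2/3) = 19.1848

19.1848 AU


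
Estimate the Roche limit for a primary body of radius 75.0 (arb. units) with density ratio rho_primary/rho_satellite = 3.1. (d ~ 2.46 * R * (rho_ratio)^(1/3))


d_Roche = 2.46 * 75.0 * 3.1^(1/3) = 269.0194

269.0194


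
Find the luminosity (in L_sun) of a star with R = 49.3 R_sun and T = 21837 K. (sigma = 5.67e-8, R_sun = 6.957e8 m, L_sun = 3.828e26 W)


R = 49.3 * 6.957e8 m = 3.429801e+10 m. L = 4*pi*R^2*sigma*T^4 = 4*pi*(3.429801e+10)^2 * 5.67e-8 * 21837^4 = 1.905911211e+32 W. L/L_sun = 1.905911211e+32 / 3.828e26 = 497886.9411

497886.9411 L_sun


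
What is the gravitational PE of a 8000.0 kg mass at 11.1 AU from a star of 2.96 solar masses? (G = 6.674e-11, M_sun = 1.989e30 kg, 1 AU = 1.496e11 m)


M = 2.96 * 1.989e30 kg = 5.88744e+30 kg; r = 11.1 AU * 1.496e11 m/AU = 1.66056e+12 m. U = -GM*m/r = -(6.674e-11 * 5.88744e+30 * 8000.0) / 1.66056e+12 = -1.893e+12

-1.893e+12 J


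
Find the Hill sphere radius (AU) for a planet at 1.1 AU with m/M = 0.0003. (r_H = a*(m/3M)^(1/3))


r_H = a * (m/3M)^(1/3) = 1.1 * (0.0003/3)^(1/3) = 0.0511

0.0511 AU


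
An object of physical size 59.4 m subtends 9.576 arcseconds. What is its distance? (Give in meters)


D = size / theta_rad, theta_rad = 9.576 * pi/(180*3600) = 4.643e-05, D = 1.279e+06

1.279e+06 m


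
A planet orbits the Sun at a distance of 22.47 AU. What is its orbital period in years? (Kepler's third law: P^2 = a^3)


P = a^(3/2) = 22.47^1.5 = 106.5135

106.5135 years


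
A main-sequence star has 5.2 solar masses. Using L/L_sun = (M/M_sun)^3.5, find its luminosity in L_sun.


L/L_sun = (M/M_sun)^3.5 = 5.2^3.5 = 320.6356

320.6356 L_sun


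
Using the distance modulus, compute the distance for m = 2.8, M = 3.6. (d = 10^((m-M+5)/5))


d = 10^((m - M + 5)/5) = 10^((2.8 - 3.6 + 5)/5) = 6.9183

6.9183 pc


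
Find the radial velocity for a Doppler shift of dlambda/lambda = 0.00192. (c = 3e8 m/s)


v = (dlambda/lambda) * c = 0.00192 * 3e8 = 576000.0

576000.0 m/s


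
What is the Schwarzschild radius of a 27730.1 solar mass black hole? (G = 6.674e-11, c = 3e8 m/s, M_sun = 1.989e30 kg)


M = 27730.1 * 1.989e30 kg = 5.51551689e+34 kg. rs = 2GM/c^2 = 2 * 6.674e-11 * 5.51551689e+34 / (3e8)^2 = 8.180e+07

8.180e+07 m


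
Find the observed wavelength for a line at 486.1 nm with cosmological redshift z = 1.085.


lam_obs = lam_emit * (1 + z) = 486.1 * (1 + 1.085) = 1013.5185

1013.5185 nm


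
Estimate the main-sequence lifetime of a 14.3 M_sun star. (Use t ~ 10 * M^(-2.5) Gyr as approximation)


t = 10 * M^(-2.5) = 10 * 14.3^(-2.5) = 0.0129

0.0129 Gyr


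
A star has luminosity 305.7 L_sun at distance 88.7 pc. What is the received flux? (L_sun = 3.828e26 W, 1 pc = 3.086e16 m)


F = L / (4*pi*d^2) = 1.170e+29 / (4*pi*(2.737e+18)^2) = 1.243e-09

1.243e-09 W/m^2


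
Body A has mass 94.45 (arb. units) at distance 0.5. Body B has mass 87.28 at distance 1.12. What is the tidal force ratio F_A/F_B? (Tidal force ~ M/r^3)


Ratio = (M1/r1^3) / (M2/r2^3) = (94.45/0.5^3) / (87.28/1.12^3) = 12.1627

12.1627


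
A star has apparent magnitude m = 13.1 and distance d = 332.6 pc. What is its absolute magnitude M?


M = m - 5*log10(d) + 5 = 13.1 - 5*log10(332.6) + 5 = 5.4904

5.4904


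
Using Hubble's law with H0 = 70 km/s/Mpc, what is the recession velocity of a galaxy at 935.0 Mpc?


v = H0 * d = 70 * 935.0 = 65450.0

65450.0 km/s


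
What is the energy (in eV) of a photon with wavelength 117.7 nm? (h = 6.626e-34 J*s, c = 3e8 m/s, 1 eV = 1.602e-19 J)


E = hc/lambda = 6.626e-34 * 3e8 / 1.177e-07 = 1.689e-18 J = 10.5423 eV

10.5423 eV


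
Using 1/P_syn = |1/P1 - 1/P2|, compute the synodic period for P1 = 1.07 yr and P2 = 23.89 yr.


1/P_syn = |1/P1 - 1/P2| = |1/1.07 - 1/23.89| => P_syn = 1.1202

1.1202 years


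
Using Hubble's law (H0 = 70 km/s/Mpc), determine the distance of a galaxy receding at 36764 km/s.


d = v / H0 = 36764 / 70 = 525.2

525.2 Mpc


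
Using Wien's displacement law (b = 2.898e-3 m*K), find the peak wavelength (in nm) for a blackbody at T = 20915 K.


lam_max = b / T = 2.898e-3 / 20915 = 1.386e-07 m = 138.5608 nm

138.5608 nm
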